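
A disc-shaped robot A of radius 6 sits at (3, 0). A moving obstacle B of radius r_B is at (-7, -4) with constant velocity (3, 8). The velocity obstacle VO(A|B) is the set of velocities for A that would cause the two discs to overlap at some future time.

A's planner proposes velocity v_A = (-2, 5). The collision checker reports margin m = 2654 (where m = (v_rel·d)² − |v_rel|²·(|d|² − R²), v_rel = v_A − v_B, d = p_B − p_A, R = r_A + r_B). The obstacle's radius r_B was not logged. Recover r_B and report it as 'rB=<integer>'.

m = 2654
d = (-10, -4);  v_rel = (-5, -3),  |v_rel|² = 34
v_rel×d = (-5)·(-4) − (-3)·(-10) = -10
since m = R²·34 − (-10)²:  R² = (100 + 2654) / 34 = 81
R = √81 = 9  ⇒  r_B = 9 − 6 = 3

rB=3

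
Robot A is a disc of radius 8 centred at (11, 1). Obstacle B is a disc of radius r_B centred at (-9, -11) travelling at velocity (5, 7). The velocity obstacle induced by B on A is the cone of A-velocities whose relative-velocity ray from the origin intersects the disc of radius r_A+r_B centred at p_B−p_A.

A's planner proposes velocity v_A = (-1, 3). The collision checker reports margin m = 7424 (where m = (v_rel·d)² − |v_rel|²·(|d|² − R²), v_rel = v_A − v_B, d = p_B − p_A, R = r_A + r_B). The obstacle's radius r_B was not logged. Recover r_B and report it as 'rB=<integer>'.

m = 7424
d = (-20, -12);  v_rel = (-6, -4),  |v_rel|² = 52
v_rel×d = (-6)·(-12) − (-4)·(-20) = -8
since m = R²·52 − (-8)²:  R² = (64 + 7424) / 52 = 144
R = √144 = 12  ⇒  r_B = 12 − 8 = 4

rB=4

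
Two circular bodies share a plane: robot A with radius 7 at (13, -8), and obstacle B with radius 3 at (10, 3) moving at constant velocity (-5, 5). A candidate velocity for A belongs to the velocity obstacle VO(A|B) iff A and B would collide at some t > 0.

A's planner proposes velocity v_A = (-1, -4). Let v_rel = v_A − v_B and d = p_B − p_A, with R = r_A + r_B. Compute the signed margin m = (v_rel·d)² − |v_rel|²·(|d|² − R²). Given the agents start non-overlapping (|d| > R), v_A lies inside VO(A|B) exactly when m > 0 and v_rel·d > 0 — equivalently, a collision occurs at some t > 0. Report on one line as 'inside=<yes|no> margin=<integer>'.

d = (-3, 11),  |d|² = 130;  R = 7+3 = 10,  c = 130−10² = 30
v_rel = (4, -9),  |v_rel|² = 97;  v_rel·d = (4)·(-3) + (-9)·(11) = -111
97·t² + 222·t + 30 = 0  ⇒  m = (-111)² − 97·30 = 9411
m = 9411 > 0,  v_rel·d = -111 < 0  ⇒  outside

inside=no margin=9411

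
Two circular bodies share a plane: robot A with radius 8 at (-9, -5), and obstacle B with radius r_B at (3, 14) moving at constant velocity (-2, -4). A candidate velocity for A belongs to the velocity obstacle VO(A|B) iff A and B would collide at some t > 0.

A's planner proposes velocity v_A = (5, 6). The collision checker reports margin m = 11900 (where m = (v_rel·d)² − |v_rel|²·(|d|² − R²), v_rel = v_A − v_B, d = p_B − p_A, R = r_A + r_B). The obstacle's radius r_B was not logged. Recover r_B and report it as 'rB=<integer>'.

m = 11900
d = (12, 19);  v_rel = (7, 10),  |v_rel|² = 149
v_rel×d = (7)·(19) − (10)·(12) = 13
since m = R²·149 − 13²:  R² = (169 + 11900) / 149 = 81
R = √81 = 9  ⇒  r_B = 9 − 8 = 1

rB=1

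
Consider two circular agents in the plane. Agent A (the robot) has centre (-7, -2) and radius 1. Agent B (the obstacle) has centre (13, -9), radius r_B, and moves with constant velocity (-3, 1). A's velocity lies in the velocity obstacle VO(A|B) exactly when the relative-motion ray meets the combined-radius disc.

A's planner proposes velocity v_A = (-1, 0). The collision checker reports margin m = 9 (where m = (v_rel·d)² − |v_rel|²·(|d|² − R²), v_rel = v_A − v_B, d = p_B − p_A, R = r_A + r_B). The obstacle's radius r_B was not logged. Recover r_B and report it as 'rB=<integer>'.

m = 9
d = (20, -7);  v_rel = (2, -1),  |v_rel|² = 5
v_rel×d = (2)·(-7) − (-1)·(20) = 6
since m = R²·5 − 6²:  R² = (36 + 9) / 5 = 9
R = √9 = 3  ⇒  r_B = 3 − 1 = 2

rB=2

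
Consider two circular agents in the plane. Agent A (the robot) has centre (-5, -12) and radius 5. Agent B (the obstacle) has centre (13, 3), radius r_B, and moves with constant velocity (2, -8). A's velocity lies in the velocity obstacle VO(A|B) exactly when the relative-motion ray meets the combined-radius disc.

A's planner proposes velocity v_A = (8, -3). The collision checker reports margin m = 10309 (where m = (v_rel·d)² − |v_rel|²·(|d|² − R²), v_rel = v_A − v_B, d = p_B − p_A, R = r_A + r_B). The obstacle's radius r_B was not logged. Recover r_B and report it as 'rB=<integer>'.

m = 10309
d = (18, 15);  v_rel = (6, 5),  |v_rel|² = 61
v_rel×d = (6)·(15) − (5)·(18) = 0
since m = R²·61 − 0²:  R² = (0 + 10309) / 61 = 169
R = √169 = 13  ⇒  r_B = 13 − 5 = 8

rB=8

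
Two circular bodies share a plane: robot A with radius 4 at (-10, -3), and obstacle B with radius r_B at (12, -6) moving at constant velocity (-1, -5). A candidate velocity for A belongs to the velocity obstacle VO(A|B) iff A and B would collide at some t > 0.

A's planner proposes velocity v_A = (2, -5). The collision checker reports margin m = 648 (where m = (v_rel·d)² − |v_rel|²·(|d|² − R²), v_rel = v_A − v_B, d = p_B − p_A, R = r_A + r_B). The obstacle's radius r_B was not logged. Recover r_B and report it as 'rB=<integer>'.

m = 648
d = (22, -3);  v_rel = (3, 0),  |v_rel|² = 9
v_rel×d = (3)·(-3) − (0)·(22) = -9
since m = R²·9 − (-9)²:  R² = (81 + 648) / 9 = 81
R = √81 = 9  ⇒  r_B = 9 − 4 = 5

rB=5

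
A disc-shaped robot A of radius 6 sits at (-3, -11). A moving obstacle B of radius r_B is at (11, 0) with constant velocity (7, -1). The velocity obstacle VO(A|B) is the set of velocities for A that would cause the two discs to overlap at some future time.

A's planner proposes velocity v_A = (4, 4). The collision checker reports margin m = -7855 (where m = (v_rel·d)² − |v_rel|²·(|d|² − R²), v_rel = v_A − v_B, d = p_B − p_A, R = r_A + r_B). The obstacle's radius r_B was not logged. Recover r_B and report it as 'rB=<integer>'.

m = -7855
d = (14, 11);  v_rel = (-3, 5),  |v_rel|² = 34
v_rel×d = (-3)·(11) − (5)·(14) = -103
since m = R²·34 − (-103)²:  R² = (10609 + -7855) / 34 = 81
R = √81 = 9  ⇒  r_B = 9 − 6 = 3

rB=3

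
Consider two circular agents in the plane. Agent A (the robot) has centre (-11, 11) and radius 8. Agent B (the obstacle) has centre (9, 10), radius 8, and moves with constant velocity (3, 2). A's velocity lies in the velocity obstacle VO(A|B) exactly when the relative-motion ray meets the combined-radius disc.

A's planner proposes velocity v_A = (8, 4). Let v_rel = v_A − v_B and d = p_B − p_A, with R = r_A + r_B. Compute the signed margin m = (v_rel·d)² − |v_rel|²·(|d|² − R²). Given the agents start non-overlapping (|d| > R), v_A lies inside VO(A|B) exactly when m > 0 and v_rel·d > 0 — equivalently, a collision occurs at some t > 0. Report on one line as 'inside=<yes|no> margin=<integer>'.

d = (20, -1),  |d|² = 401;  R = 8+8 = 16,  c = 401−16² = 145
v_rel = (5, 2),  |v_rel|² = 29;  v_rel·d = (5)·(20) + (2)·(-1) = 98
29·t² − 196·t + 145 = 0  ⇒  m = 98² − 29·145 = 5399
m = 5399 > 0,  v_rel·d = 98 > 0  ⇒  inside

inside=yes margin=5399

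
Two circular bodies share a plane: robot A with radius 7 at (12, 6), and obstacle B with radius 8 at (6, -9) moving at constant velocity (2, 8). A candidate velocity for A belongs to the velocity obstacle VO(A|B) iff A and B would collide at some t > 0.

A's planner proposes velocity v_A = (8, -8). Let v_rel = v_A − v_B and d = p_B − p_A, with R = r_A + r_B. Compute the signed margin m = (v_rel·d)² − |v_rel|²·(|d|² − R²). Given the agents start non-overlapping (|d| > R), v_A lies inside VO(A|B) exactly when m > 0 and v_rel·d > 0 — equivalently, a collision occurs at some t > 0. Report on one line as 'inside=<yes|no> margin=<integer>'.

d = (-6, -15),  |d|² = 261;  R = 7+8 = 15,  c = 261−15² = 36
v_rel = (6, -16),  |v_rel|² = 292;  v_rel·d = (6)·(-6) + (-16)·(-15) = 204
292·t² − 408·t + 36 = 0  ⇒  m = 204² − 292·36 = 31104
m = 31104 > 0,  v_rel·d = 204 > 0  ⇒  inside

inside=yes margin=31104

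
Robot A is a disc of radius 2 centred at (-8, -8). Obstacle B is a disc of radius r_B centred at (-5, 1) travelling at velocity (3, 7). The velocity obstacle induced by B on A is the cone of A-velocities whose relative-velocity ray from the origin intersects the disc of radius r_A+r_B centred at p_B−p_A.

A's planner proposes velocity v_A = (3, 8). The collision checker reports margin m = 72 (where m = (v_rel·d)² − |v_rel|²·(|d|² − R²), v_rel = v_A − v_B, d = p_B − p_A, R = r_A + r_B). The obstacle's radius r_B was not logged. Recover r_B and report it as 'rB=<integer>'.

m = 72
d = (3, 9);  v_rel = (0, 1),  |v_rel|² = 1
v_rel×d = (0)·(9) − (1)·(3) = -3
since m = R²·1 − (-3)²:  R² = (9 + 72) / 1 = 81
R = √81 = 9  ⇒  r_B = 9 − 2 = 7

rB=7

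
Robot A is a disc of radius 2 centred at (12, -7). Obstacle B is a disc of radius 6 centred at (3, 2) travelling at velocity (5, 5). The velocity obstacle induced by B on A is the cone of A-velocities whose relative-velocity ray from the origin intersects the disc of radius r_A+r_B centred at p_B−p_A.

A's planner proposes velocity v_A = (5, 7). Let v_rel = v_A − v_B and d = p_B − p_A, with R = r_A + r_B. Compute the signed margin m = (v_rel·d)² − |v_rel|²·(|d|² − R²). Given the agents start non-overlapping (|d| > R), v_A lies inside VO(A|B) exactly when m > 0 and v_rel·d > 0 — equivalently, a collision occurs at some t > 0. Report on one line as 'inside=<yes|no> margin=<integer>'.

d = (-9, 9),  |d|² = 162;  R = 2+6 = 8,  c = 162−8² = 98
v_rel = (0, 2),  |v_rel|² = 4;  v_rel·d = (0)·(-9) + (2)·(9) = 18
4·t² − 36·t + 98 = 0  ⇒  m = 18² − 4·98 = -68
m = -68 < 0,  v_rel·d = 18 > 0  ⇒  outside

inside=no margin=-68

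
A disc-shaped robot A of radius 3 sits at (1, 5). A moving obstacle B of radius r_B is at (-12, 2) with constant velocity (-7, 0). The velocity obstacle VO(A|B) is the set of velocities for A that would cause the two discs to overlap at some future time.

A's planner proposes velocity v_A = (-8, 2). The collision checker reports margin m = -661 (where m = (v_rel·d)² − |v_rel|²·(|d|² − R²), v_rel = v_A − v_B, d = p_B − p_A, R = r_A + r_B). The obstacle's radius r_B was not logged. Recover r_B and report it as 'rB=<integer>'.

m = -661
d = (-13, -3);  v_rel = (-1, 2),  |v_rel|² = 5
v_rel×d = (-1)·(-3) − (2)·(-13) = 29
since m = R²·5 − 29²:  R² = (841 + -661) / 5 = 36
R = √36 = 6  ⇒  r_B = 6 − 3 = 3

rB=3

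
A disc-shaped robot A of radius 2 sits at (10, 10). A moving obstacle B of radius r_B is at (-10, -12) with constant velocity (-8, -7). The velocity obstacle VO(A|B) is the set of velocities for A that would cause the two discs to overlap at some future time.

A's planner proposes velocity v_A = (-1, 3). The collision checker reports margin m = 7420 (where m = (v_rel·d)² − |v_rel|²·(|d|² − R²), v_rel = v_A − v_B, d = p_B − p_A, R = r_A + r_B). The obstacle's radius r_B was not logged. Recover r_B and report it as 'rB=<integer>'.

m = 7420
d = (-20, -22);  v_rel = (7, 10),  |v_rel|² = 149
v_rel×d = (7)·(-22) − (10)·(-20) = 46
since m = R²·149 − 46²:  R² = (2116 + 7420) / 149 = 64
R = √64 = 8  ⇒  r_B = 8 − 2 = 6

rB=6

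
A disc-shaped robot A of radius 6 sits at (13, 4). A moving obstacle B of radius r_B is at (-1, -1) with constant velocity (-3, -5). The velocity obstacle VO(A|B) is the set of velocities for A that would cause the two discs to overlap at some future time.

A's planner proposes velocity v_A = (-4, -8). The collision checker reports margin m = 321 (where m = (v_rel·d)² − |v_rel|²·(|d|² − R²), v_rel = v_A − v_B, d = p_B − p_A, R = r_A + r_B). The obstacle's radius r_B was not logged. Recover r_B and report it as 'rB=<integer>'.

m = 321
d = (-14, -5);  v_rel = (-1, -3),  |v_rel|² = 10
v_rel×d = (-1)·(-5) − (-3)·(-14) = -37
since m = R²·10 − (-37)²:  R² = (1369 + 321) / 10 = 169
R = √169 = 13  ⇒  r_B = 13 − 6 = 7

rB=7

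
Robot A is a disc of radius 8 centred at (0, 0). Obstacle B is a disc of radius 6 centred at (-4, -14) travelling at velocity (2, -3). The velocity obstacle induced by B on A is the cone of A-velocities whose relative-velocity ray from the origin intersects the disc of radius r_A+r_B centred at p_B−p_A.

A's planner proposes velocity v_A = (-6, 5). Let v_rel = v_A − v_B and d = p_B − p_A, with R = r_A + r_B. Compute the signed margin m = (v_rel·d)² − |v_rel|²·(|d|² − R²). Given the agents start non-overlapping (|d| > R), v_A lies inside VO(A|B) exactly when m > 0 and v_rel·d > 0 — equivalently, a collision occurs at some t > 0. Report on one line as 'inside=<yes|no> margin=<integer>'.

d = (-4, -14),  |d|² = 212;  R = 8+6 = 14,  c = 212−14² = 16
v_rel = (-8, 8),  |v_rel|² = 128;  v_rel·d = (-8)·(-4) + (8)·(-14) = -80
128·t² + 160·t + 16 = 0  ⇒  m = (-80)² − 128·16 = 4352
m = 4352 > 0,  v_rel·d = -80 < 0  ⇒  outside

inside=no margin=4352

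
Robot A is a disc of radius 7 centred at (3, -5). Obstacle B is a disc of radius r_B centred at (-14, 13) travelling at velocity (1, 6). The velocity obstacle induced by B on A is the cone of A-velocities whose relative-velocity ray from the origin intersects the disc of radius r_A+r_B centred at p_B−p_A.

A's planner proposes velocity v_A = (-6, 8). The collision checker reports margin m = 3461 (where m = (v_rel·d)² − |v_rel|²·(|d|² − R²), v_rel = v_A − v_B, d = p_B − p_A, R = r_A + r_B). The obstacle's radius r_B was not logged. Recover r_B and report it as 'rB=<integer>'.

m = 3461
d = (-17, 18);  v_rel = (-7, 2),  |v_rel|² = 53
v_rel×d = (-7)·(18) − (2)·(-17) = -92
since m = R²·53 − (-92)²:  R² = (8464 + 3461) / 53 = 225
R = √225 = 15  ⇒  r_B = 15 − 7 = 8

rB=8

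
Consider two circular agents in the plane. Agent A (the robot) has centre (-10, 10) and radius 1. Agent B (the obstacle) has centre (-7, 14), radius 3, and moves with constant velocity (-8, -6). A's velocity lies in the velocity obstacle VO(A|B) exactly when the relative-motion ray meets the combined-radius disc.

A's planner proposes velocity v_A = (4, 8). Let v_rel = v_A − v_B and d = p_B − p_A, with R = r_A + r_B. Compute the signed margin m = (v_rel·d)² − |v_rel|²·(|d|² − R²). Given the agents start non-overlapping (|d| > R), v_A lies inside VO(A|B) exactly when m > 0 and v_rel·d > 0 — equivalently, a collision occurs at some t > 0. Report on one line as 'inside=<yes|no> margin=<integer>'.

d = (3, 4),  |d|² = 25;  R = 1+3 = 4,  c = 25−4² = 9
v_rel = (12, 14),  |v_rel|² = 340;  v_rel·d = (12)·(3) + (14)·(4) = 92
340·t² − 184·t + 9 = 0  ⇒  m = 92² − 340·9 = 5404
m = 5404 > 0,  v_rel·d = 92 > 0  ⇒  inside

inside=yes margin=5404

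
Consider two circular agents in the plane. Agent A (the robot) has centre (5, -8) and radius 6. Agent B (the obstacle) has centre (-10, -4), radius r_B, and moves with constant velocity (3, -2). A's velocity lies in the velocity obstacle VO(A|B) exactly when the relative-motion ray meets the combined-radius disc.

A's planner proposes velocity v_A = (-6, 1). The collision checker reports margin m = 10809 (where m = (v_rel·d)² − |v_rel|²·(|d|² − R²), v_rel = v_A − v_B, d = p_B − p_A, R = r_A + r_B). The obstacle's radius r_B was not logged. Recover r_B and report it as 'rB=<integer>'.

m = 10809
d = (-15, 4);  v_rel = (-9, 3),  |v_rel|² = 90
v_rel×d = (-9)·(4) − (3)·(-15) = 9
since m = R²·90 − 9²:  R² = (81 + 10809) / 90 = 121
R = √121 = 11  ⇒  r_B = 11 − 6 = 5

rB=5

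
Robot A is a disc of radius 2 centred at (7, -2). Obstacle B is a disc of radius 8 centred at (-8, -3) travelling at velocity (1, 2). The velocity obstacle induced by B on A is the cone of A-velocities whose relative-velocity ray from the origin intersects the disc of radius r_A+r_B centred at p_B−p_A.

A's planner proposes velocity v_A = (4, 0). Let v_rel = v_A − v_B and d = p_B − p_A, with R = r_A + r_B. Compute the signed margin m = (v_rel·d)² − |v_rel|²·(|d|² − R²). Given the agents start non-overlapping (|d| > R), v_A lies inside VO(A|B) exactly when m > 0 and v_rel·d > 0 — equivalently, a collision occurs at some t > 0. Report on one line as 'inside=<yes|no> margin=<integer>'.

d = (-15, -1),  |d|² = 226;  R = 2+8 = 10,  c = 226−10² = 126
v_rel = (3, -2),  |v_rel|² = 13;  v_rel·d = (3)·(-15) + (-2)·(-1) = -43
13·t² + 86·t + 126 = 0  ⇒  m = (-43)² − 13·126 = 211
m = 211 > 0,  v_rel·d = -43 < 0  ⇒  outside

inside=no margin=211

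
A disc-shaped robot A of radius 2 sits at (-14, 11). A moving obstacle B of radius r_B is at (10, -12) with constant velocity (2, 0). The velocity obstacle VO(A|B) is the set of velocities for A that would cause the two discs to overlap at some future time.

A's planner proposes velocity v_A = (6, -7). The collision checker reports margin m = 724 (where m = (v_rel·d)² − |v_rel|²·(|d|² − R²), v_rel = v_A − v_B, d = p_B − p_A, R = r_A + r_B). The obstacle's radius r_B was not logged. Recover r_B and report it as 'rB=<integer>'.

m = 724
d = (24, -23);  v_rel = (4, -7),  |v_rel|² = 65
v_rel×d = (4)·(-23) − (-7)·(24) = 76
since m = R²·65 − 76²:  R² = (5776 + 724) / 65 = 100
R = √100 = 10  ⇒  r_B = 10 − 2 = 8

rB=8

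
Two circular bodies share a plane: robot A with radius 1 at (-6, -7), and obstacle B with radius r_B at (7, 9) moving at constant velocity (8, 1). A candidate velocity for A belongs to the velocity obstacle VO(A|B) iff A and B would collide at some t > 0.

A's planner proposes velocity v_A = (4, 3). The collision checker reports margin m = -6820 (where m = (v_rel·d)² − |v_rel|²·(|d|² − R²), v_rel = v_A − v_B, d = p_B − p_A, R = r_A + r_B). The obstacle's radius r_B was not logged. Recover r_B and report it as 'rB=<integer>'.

m = -6820
d = (13, 16);  v_rel = (-4, 2),  |v_rel|² = 20
v_rel×d = (-4)·(16) − (2)·(13) = -90
since m = R²·20 − (-90)²:  R² = (8100 + -6820) / 20 = 64
R = √64 = 8  ⇒  r_B = 8 − 1 = 7

rB=7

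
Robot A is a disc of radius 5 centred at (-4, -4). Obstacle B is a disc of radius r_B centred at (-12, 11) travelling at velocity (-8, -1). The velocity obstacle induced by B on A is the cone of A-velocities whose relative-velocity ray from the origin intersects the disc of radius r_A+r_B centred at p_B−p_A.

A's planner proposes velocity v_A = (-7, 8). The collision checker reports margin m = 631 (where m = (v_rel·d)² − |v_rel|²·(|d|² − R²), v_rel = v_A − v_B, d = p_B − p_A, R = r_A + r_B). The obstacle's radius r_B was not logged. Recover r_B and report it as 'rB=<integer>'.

m = 631
d = (-8, 15);  v_rel = (1, 9),  |v_rel|² = 82
v_rel×d = (1)·(15) − (9)·(-8) = 87
since m = R²·82 − 87²:  R² = (7569 + 631) / 82 = 100
R = √100 = 10  ⇒  r_B = 10 − 5 = 5

rB=5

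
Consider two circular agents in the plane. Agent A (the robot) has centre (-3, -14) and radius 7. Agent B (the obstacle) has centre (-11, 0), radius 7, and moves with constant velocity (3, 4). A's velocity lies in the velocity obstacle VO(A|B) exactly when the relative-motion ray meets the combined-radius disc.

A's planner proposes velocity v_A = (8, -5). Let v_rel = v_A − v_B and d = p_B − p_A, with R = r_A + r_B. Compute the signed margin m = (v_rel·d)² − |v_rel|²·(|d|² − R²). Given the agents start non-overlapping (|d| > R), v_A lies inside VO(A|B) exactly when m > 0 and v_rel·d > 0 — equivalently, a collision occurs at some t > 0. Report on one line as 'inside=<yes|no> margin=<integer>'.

d = (-8, 14),  |d|² = 260;  R = 7+7 = 14,  c = 260−14² = 64
v_rel = (5, -9),  |v_rel|² = 106;  v_rel·d = (5)·(-8) + (-9)·(14) = -166
106·t² + 332·t + 64 = 0  ⇒  m = (-166)² − 106·64 = 20772
m = 20772 > 0,  v_rel·d = -166 < 0  ⇒  outside

inside=no margin=20772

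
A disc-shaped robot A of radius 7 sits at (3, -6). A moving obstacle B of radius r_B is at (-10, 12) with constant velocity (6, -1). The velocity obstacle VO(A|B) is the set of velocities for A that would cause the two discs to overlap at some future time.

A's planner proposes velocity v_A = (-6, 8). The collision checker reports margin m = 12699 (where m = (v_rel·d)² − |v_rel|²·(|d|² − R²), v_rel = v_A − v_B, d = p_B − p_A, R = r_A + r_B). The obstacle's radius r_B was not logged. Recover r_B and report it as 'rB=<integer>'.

m = 12699
d = (-13, 18);  v_rel = (-12, 9),  |v_rel|² = 225
v_rel×d = (-12)·(18) − (9)·(-13) = -99
since m = R²·225 − (-99)²:  R² = (9801 + 12699) / 225 = 100
R = √100 = 10  ⇒  r_B = 10 − 7 = 3

rB=3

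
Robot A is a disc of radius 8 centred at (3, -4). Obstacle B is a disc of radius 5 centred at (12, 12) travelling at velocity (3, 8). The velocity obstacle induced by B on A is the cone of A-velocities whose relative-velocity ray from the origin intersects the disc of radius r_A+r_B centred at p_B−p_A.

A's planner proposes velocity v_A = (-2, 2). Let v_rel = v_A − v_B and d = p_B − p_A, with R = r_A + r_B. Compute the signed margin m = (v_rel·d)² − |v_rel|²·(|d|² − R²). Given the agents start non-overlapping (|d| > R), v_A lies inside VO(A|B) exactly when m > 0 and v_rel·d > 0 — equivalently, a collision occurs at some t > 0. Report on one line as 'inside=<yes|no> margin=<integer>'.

d = (9, 16),  |d|² = 337;  R = 8+5 = 13,  c = 337−13² = 168
v_rel = (-5, -6),  |v_rel|² = 61;  v_rel·d = (-5)·(9) + (-6)·(16) = -141
61·t² + 282·t + 168 = 0  ⇒  m = (-141)² − 61·168 = 9633
m = 9633 > 0,  v_rel·d = -141 < 0  ⇒  outside

inside=no margin=9633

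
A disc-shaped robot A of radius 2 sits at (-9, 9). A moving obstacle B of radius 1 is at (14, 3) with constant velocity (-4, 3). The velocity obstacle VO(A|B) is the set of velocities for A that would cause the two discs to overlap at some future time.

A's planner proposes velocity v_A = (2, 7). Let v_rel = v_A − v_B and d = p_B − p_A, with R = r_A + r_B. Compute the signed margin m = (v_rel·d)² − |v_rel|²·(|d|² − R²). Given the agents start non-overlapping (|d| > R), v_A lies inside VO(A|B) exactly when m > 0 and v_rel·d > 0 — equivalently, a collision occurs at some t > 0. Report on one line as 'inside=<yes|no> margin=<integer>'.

d = (23, -6),  |d|² = 565;  R = 2+1 = 3,  c = 565−3² = 556
v_rel = (6, 4),  |v_rel|² = 52;  v_rel·d = (6)·(23) + (4)·(-6) = 114
52·t² − 228·t + 556 = 0  ⇒  m = 114² − 52·556 = -15916
m = -15916 < 0,  v_rel·d = 114 > 0  ⇒  outside

inside=no margin=-15916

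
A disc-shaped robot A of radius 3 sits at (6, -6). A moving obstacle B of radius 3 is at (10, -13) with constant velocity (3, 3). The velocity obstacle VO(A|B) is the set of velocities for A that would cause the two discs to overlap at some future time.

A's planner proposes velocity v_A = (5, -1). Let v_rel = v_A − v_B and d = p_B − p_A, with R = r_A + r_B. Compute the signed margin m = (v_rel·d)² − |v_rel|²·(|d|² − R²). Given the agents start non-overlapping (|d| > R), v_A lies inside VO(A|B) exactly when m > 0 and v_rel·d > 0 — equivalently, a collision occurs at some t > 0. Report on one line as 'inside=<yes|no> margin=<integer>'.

d = (4, -7),  |d|² = 65;  R = 3+3 = 6,  c = 65−6² = 29
v_rel = (2, -4),  |v_rel|² = 20;  v_rel·d = (2)·(4) + (-4)·(-7) = 36
20·t² − 72·t + 29 = 0  ⇒  m = 36² − 20·29 = 716
m = 716 > 0,  v_rel·d = 36 > 0  ⇒  inside

inside=yes margin=716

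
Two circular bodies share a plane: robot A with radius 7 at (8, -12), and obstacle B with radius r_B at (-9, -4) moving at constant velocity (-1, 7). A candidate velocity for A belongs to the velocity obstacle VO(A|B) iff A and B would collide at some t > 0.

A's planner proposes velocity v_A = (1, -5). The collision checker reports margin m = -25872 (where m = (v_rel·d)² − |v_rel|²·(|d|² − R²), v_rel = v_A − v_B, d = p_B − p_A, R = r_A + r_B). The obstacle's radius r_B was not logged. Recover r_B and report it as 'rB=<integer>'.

m = -25872
d = (-17, 8);  v_rel = (2, -12),  |v_rel|² = 148
v_rel×d = (2)·(8) − (-12)·(-17) = -188
since m = R²·148 − (-188)²:  R² = (35344 + -25872) / 148 = 64
R = √64 = 8  ⇒  r_B = 8 − 7 = 1

rB=1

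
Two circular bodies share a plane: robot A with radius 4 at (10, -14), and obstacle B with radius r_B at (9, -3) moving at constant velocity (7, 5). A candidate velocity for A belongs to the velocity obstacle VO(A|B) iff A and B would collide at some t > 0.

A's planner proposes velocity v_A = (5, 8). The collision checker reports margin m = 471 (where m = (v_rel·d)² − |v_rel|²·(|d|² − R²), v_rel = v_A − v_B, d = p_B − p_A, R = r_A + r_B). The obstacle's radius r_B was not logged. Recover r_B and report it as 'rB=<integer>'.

m = 471
d = (-1, 11);  v_rel = (-2, 3),  |v_rel|² = 13
v_rel×d = (-2)·(11) − (3)·(-1) = -19
since m = R²·13 − (-19)²:  R² = (361 + 471) / 13 = 64
R = √64 = 8  ⇒  r_B = 8 − 4 = 4

rB=4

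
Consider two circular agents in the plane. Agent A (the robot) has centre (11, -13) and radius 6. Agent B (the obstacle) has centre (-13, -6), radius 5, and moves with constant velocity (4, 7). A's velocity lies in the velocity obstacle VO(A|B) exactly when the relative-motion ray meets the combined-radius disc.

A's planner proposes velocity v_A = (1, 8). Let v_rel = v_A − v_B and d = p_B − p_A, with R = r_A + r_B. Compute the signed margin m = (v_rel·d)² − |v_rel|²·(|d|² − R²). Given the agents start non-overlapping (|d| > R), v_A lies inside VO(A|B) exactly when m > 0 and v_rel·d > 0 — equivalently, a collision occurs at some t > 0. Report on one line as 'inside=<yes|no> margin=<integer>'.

d = (-24, 7),  |d|² = 625;  R = 6+5 = 11,  c = 625−11² = 504
v_rel = (-3, 1),  |v_rel|² = 10;  v_rel·d = (-3)·(-24) + (1)·(7) = 79
10·t² − 158·t + 504 = 0  ⇒  m = 79² − 10·504 = 1201
m = 1201 > 0,  v_rel·d = 79 > 0  ⇒  inside

inside=yes margin=1201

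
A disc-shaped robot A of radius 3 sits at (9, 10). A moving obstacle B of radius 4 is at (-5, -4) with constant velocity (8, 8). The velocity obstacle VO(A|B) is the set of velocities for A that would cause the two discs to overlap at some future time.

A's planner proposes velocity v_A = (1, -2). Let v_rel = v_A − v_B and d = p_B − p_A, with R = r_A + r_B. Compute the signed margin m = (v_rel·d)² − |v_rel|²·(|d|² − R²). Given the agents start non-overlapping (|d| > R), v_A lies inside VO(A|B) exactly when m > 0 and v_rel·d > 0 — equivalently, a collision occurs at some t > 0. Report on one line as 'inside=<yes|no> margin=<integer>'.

d = (-14, -14),  |d|² = 392;  R = 3+4 = 7,  c = 392−7² = 343
v_rel = (-7, -10),  |v_rel|² = 149;  v_rel·d = (-7)·(-14) + (-10)·(-14) = 238
149·t² − 476·t + 343 = 0  ⇒  m = 238² − 149·343 = 5537
m = 5537 > 0,  v_rel·d = 238 > 0  ⇒  inside

inside=yes margin=5537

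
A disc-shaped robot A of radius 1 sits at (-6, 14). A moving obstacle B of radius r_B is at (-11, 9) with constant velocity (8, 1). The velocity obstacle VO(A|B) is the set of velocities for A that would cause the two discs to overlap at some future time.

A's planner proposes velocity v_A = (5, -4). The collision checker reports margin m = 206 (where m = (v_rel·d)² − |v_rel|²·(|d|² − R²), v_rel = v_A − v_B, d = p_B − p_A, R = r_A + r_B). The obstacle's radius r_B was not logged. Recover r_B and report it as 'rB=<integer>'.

m = 206
d = (-5, -5);  v_rel = (-3, -5),  |v_rel|² = 34
v_rel×d = (-3)·(-5) − (-5)·(-5) = -10
since m = R²·34 − (-10)²:  R² = (100 + 206) / 34 = 9
R = √9 = 3  ⇒  r_B = 3 − 1 = 2

rB=2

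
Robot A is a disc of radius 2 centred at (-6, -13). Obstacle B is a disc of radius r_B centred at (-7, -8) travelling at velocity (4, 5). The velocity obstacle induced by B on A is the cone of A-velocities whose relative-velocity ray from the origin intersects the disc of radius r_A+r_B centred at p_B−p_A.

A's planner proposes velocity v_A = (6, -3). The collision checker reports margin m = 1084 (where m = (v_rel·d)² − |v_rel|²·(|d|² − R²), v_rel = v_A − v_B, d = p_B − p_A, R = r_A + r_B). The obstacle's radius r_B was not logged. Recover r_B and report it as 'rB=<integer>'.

m = 1084
d = (-1, 5);  v_rel = (2, -8),  |v_rel|² = 68
v_rel×d = (2)·(5) − (-8)·(-1) = 2
since m = R²·68 − 2²:  R² = (4 + 1084) / 68 = 16
R = √16 = 4  ⇒  r_B = 4 − 2 = 2

rB=2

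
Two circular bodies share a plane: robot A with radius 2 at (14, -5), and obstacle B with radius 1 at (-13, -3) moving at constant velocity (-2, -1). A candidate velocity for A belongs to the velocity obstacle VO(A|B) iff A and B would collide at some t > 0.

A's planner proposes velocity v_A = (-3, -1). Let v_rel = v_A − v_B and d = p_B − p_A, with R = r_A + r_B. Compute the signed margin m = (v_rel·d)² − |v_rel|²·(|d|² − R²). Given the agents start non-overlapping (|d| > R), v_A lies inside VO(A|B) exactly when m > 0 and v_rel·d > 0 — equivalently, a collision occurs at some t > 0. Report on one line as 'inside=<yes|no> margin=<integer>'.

d = (-27, 2),  |d|² = 733;  R = 2+1 = 3,  c = 733−3² = 724
v_rel = (-1, 0),  |v_rel|² = 1;  v_rel·d = (-1)·(-27) + (0)·(2) = 27
1·t² − 54·t + 724 = 0  ⇒  m = 27² − 1·724 = 5
m = 5 > 0,  v_rel·d = 27 > 0  ⇒  inside

inside=yes margin=5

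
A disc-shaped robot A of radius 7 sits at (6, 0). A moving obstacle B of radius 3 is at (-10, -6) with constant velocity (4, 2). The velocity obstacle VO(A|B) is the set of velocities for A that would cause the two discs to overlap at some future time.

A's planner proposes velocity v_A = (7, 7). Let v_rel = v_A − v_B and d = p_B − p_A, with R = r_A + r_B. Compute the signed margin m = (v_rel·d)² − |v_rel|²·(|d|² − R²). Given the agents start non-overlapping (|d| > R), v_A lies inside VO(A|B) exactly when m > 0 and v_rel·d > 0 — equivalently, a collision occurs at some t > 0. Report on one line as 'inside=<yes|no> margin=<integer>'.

d = (-16, -6),  |d|² = 292;  R = 7+3 = 10,  c = 292−10² = 192
v_rel = (3, 5),  |v_rel|² = 34;  v_rel·d = (3)·(-16) + (5)·(-6) = -78
34·t² + 156·t + 192 = 0  ⇒  m = (-78)² − 34·192 = -444
m = -444 < 0,  v_rel·d = -78 < 0  ⇒  outside

inside=no margin=-444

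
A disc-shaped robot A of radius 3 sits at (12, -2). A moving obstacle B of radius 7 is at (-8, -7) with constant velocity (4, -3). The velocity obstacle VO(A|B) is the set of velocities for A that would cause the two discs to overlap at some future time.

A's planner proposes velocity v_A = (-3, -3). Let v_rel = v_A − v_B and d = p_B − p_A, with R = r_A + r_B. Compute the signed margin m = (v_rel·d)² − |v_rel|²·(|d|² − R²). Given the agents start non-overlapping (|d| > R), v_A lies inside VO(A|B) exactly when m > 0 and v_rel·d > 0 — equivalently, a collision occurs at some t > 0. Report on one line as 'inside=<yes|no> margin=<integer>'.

d = (-20, -5),  |d|² = 425;  R = 3+7 = 10,  c = 425−10² = 325
v_rel = (-7, 0),  |v_rel|² = 49;  v_rel·d = (-7)·(-20) + (0)·(-5) = 140
49·t² − 280·t + 325 = 0  ⇒  m = 140² − 49·325 = 3675
m = 3675 > 0,  v_rel·d = 140 > 0  ⇒  inside

inside=yes margin=3675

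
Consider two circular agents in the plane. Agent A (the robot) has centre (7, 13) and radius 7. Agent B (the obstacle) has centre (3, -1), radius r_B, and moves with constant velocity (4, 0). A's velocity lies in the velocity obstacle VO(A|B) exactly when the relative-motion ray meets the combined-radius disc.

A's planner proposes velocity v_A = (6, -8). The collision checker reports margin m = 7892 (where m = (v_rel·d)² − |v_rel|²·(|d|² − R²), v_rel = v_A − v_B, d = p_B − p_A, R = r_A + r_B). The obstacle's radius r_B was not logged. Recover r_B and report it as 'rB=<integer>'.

m = 7892
d = (-4, -14);  v_rel = (2, -8),  |v_rel|² = 68
v_rel×d = (2)·(-14) − (-8)·(-4) = -60
since m = R²·68 − (-60)²:  R² = (3600 + 7892) / 68 = 169
R = √169 = 13  ⇒  r_B = 13 − 7 = 6

rB=6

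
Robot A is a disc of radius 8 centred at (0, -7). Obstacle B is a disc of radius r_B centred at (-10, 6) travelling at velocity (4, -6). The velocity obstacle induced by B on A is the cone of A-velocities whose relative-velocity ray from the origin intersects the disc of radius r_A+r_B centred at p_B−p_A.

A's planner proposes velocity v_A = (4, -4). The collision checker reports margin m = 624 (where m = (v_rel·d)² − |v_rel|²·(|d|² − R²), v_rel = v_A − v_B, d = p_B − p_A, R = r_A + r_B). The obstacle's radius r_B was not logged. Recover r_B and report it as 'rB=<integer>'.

m = 624
d = (-10, 13);  v_rel = (0, 2),  |v_rel|² = 4
v_rel×d = (0)·(13) − (2)·(-10) = 20
since m = R²·4 − 20²:  R² = (400 + 624) / 4 = 256
R = √256 = 16  ⇒  r_B = 16 − 8 = 8

rB=8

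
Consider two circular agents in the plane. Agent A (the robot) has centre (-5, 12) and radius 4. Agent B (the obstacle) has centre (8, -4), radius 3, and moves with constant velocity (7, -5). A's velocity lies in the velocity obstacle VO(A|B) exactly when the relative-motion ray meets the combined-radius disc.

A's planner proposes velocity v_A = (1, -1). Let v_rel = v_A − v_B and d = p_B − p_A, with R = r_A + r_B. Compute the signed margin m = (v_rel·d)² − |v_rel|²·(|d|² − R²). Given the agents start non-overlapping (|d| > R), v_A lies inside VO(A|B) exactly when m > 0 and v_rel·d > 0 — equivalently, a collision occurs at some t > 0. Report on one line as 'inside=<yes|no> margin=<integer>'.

d = (13, -16),  |d|² = 425;  R = 4+3 = 7,  c = 425−7² = 376
v_rel = (-6, 4),  |v_rel|² = 52;  v_rel·d = (-6)·(13) + (4)·(-16) = -142
52·t² + 284·t + 376 = 0  ⇒  m = (-142)² − 52·376 = 612
m = 612 > 0,  v_rel·d = -142 < 0  ⇒  outside

inside=no margin=612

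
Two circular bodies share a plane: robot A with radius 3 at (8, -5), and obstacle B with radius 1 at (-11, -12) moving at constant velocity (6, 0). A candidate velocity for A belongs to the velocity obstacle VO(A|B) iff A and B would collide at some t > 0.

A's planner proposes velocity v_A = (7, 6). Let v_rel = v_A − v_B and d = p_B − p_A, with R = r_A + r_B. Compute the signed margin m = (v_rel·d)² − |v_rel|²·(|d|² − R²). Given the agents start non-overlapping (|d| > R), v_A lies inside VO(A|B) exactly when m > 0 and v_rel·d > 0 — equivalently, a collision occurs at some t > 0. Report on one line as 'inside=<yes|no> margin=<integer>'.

d = (-19, -7),  |d|² = 410;  R = 3+1 = 4,  c = 410−4² = 394
v_rel = (1, 6),  |v_rel|² = 37;  v_rel·d = (1)·(-19) + (6)·(-7) = -61
37·t² + 122·t + 394 = 0  ⇒  m = (-61)² − 37·394 = -10857
m = -10857 < 0,  v_rel·d = -61 < 0  ⇒  outside

inside=no margin=-10857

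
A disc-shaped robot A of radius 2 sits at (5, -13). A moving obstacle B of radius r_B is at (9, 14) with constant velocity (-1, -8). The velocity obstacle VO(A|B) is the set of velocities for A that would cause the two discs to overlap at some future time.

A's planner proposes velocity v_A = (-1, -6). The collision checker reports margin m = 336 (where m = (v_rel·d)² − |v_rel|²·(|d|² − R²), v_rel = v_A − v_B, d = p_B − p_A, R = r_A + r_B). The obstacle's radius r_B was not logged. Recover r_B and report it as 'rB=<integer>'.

m = 336
d = (4, 27);  v_rel = (0, 2),  |v_rel|² = 4
v_rel×d = (0)·(27) − (2)·(4) = -8
since m = R²·4 − (-8)²:  R² = (64 + 336) / 4 = 100
R = √100 = 10  ⇒  r_B = 10 − 2 = 8

rB=8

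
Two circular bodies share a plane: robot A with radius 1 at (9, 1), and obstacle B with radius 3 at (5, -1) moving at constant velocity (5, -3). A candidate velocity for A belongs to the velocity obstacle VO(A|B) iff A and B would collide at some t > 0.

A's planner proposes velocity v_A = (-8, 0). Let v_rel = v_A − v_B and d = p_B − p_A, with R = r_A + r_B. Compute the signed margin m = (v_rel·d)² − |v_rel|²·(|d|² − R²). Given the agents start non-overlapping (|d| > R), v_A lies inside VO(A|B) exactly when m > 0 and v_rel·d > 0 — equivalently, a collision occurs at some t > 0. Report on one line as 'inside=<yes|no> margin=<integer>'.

d = (-4, -2),  |d|² = 20;  R = 1+3 = 4,  c = 20−4² = 4
v_rel = (-13, 3),  |v_rel|² = 178;  v_rel·d = (-13)·(-4) + (3)·(-2) = 46
178·t² − 92·t + 4 = 0  ⇒  m = 46² − 178·4 = 1404
m = 1404 > 0,  v_rel·d = 46 > 0  ⇒  inside

inside=yes margin=1404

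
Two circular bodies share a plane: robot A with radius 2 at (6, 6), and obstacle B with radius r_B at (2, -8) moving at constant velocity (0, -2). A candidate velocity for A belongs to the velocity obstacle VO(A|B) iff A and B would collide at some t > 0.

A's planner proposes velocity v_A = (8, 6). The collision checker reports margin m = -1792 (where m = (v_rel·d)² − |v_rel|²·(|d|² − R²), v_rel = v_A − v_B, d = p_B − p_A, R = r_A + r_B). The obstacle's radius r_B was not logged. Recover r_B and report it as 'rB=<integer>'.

m = -1792
d = (-4, -14);  v_rel = (8, 8),  |v_rel|² = 128
v_rel×d = (8)·(-14) − (8)·(-4) = -80
since m = R²·128 − (-80)²:  R² = (6400 + -1792) / 128 = 36
R = √36 = 6  ⇒  r_B = 6 − 2 = 4

rB=4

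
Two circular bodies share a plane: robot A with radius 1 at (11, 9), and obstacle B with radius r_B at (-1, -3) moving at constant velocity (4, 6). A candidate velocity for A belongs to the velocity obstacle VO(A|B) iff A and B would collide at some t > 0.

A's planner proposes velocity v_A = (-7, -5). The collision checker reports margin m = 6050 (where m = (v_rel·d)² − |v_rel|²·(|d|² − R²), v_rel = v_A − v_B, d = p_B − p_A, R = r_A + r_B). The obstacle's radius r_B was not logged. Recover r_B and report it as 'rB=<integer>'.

m = 6050
d = (-12, -12);  v_rel = (-11, -11),  |v_rel|² = 242
v_rel×d = (-11)·(-12) − (-11)·(-12) = 0
since m = R²·242 − 0²:  R² = (0 + 6050) / 242 = 25
R = √25 = 5  ⇒  r_B = 5 − 1 = 4

rB=4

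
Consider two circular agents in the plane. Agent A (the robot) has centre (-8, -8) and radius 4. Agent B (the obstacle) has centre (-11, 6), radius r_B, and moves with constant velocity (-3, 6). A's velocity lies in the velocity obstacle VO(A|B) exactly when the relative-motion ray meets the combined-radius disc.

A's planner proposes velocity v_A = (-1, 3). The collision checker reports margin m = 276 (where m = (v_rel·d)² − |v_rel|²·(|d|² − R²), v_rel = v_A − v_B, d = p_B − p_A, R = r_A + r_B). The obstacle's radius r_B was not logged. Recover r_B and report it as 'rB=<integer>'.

m = 276
d = (-3, 14);  v_rel = (2, -3),  |v_rel|² = 13
v_rel×d = (2)·(14) − (-3)·(-3) = 19
since m = R²·13 − 19²:  R² = (361 + 276) / 13 = 49
R = √49 = 7  ⇒  r_B = 7 − 4 = 3

rB=3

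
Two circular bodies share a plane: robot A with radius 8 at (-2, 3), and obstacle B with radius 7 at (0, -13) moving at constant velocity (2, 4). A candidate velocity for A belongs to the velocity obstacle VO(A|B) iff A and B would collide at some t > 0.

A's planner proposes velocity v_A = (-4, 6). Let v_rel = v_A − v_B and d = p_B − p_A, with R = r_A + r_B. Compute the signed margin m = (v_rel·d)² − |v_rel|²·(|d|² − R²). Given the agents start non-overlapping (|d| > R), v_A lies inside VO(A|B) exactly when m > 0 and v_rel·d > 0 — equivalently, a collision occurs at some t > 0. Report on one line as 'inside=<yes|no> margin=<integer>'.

d = (2, -16),  |d|² = 260;  R = 8+7 = 15,  c = 260−15² = 35
v_rel = (-6, 2),  |v_rel|² = 40;  v_rel·d = (-6)·(2) + (2)·(-16) = -44
40·t² + 88·t + 35 = 0  ⇒  m = (-44)² − 40·35 = 536
m = 536 > 0,  v_rel·d = -44 < 0  ⇒  outside

inside=no margin=536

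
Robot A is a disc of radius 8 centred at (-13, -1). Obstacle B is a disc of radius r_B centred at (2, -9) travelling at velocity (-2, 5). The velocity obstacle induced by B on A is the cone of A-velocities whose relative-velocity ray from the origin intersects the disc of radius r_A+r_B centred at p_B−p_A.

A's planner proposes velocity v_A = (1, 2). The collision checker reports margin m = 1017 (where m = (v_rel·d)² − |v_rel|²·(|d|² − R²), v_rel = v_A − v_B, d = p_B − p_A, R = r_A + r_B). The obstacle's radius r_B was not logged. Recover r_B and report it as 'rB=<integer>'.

m = 1017
d = (15, -8);  v_rel = (3, -3),  |v_rel|² = 18
v_rel×d = (3)·(-8) − (-3)·(15) = 21
since m = R²·18 − 21²:  R² = (441 + 1017) / 18 = 81
R = √81 = 9  ⇒  r_B = 9 − 8 = 1

rB=1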